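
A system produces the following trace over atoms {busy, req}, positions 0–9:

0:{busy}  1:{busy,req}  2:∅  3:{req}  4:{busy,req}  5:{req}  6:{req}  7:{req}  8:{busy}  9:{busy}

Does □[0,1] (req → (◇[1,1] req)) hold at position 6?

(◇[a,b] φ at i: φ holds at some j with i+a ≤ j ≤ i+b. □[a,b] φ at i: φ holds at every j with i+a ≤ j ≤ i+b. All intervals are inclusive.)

Check (req → (◇[1,1] req)) at every j in [6,7]:
  j=6: antecedent true; consequent holds (witness at 7) → ✓
  j=7: antecedent true; consequent fails (none in [8,8]) → ✗
Fails at j=7 → formula fails.

False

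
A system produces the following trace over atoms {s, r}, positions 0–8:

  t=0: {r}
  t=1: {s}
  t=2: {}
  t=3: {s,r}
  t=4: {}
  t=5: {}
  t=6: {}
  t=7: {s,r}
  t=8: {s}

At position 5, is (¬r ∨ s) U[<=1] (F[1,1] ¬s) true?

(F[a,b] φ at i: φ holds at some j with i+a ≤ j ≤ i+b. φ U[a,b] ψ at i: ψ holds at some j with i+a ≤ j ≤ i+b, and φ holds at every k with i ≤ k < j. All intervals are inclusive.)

Yes

Need some j in [5,6] with F[1,1] ¬s, and (¬r ∨ s) at every k in [5,j-1].
  j=5: F[1,1] ¬s holds; no prefix to check → satisfied.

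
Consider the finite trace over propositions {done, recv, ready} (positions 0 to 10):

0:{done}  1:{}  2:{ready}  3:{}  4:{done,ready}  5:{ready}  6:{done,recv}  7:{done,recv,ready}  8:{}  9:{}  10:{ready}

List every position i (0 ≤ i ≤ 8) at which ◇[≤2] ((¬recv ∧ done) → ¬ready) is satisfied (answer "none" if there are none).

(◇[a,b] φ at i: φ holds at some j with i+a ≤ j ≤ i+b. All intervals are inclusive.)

Evaluate at each i in [0,8]:
  i=0: ✓ (witness j=0)
  i=1: ✓ (witness j=1)
  i=2: ✓ (witness j=2)
  i=3: ✓ (witness j=3)
  i=4: ✓ (witness j=5)
  i=5: ✓ (witness j=5)
  i=6: ✓ (witness j=6)
  i=7: ✓ (witness j=7)
  i=8: ✓ (witness j=8)

0, 1, 2, 3, 4, 5, 6, 7, 8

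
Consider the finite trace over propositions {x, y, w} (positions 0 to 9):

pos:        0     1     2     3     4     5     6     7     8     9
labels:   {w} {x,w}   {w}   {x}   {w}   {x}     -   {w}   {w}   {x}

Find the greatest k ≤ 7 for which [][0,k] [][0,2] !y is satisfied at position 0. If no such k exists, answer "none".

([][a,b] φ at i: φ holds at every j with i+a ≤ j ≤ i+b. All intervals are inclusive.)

[][0,2] !y must hold from j=0 onward; find where it first fails.
  j=0: holds
  j=1: holds
  j=2: holds
  j=3: holds
  j=4: holds
  j=5: holds
  j=6: holds
  j=7: holds
Holds through j=7; largest k = 7.

7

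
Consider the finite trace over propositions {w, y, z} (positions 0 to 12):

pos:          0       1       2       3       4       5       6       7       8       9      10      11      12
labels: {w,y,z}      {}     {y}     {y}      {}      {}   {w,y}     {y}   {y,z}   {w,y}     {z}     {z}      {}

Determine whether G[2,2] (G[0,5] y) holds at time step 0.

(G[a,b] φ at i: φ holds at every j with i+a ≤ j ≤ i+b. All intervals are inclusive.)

No

Check G[0,5] y at every j in [2,2]:
  j=2: fails at 4
Fails at j=2 → formula fails.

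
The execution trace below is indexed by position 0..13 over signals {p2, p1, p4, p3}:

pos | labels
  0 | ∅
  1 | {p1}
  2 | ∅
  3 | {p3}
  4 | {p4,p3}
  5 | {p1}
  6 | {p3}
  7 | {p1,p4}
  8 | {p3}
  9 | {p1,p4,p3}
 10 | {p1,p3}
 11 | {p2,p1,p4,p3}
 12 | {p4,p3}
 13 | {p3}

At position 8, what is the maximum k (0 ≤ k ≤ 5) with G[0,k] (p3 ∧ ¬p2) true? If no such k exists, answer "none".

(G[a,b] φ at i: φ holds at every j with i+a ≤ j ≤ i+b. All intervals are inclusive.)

2

(p3 ∧ ¬p2) must hold from j=8 onward; find where it first fails.
  j=8: holds
  j=9: holds
  j=10: holds
  j=11: fails
Holds on [8,10], so largest k = 2.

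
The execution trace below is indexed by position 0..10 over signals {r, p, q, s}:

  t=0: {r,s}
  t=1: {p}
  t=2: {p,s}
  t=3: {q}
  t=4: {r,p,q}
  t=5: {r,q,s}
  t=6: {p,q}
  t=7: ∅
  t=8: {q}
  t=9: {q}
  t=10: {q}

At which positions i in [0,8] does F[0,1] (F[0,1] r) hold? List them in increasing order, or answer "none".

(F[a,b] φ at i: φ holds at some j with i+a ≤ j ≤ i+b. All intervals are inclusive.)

Evaluate at each i in [0,8]:
  i=0: ✓ (witness j=0)
  i=1: ✗ (none in [1,2])
  i=2: ✓ (witness j=3)
  i=3: ✓ (witness j=3)
  i=4: ✓ (witness j=4)
  i=5: ✓ (witness j=5)
  i=6: ✗ (none in [6,7])
  i=7: ✗ (none in [7,8])
  i=8: ✗ (none in [8,9])

0, 2, 3, 4, 5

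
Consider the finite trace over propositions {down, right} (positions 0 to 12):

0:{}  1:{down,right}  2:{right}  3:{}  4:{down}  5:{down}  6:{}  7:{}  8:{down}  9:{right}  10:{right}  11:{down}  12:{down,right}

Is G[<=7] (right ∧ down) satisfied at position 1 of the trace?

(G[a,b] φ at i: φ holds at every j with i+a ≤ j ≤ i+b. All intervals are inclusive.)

Does not hold

Check (right ∧ down) at every j in [1,8]:
  j=1: true
  j=2: false
  j=3: false
  j=4: false
  j=5: false
  j=6: false
  j=7: false
  j=8: false
Fails at j=2 → formula fails.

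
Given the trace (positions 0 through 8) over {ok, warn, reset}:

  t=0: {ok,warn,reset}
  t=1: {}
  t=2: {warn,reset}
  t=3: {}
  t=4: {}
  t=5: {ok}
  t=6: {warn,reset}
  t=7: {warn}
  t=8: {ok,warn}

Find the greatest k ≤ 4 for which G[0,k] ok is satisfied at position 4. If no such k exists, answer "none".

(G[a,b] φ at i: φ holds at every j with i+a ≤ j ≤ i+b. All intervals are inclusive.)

ok must hold from j=4 onward; find where it first fails.
  j=4: fails → no k works.

none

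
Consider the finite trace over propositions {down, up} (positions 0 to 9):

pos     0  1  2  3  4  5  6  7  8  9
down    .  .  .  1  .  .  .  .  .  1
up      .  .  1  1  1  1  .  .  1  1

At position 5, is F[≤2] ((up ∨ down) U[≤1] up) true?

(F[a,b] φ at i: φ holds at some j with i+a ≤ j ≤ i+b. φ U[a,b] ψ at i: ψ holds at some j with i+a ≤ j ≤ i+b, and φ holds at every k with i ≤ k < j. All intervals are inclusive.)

Check ((up ∨ down) U[≤1] up) at each j in [5,7]:
  j=5: holds
  j=6: fails
  j=7: fails
Found at j=5 → formula holds.

Holds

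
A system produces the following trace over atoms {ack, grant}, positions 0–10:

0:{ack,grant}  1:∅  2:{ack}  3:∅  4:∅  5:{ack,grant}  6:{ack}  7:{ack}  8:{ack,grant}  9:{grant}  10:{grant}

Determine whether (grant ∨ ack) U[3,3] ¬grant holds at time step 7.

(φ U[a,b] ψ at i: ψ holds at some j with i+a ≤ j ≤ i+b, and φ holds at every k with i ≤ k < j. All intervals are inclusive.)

Does not hold

Need some j in [10,10] with ¬grant, and (grant ∨ ack) at every k in [7,j-1].
  j=10: ¬grant false.
No j in the window works → until fails.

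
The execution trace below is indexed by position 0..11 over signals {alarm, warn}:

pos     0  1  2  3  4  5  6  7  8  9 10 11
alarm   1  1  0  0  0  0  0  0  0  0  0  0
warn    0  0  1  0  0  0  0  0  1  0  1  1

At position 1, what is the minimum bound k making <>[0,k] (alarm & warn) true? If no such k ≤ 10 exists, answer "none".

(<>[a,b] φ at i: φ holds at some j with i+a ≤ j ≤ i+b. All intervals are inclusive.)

Scan j = 1,2,… for (alarm & warn):
  j=1: fails
  j=2: fails
  j=3: fails
  j=4: fails
  j=5: fails
  j=6: fails
  j=7: fails
  j=8: fails
  j=9: fails
  j=10: fails
  j=11: fails
No j in [1,11] satisfies it → none.

none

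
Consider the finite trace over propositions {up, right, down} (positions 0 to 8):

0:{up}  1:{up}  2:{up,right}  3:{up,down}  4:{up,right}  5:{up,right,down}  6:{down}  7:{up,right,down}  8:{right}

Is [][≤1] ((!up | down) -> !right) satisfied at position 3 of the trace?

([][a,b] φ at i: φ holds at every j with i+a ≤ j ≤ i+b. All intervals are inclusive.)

True

Check ((!up | down) -> !right) at every j in [3,4]:
  j=3: antecedent true; consequent true → ✓
  j=4: antecedent false → ✓
All positions satisfy it → formula holds.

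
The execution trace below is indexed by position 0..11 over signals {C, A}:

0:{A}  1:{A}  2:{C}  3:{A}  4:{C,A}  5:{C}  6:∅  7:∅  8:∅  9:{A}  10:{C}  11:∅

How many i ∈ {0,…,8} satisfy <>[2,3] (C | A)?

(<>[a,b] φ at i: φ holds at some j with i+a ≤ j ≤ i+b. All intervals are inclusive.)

Evaluate at each i in [0,8]:
  i=0: ✓ (witness j=2)
  i=1: ✓ (witness j=3)
  i=2: ✓ (witness j=4)
  i=3: ✓ (witness j=5)
  i=4: ✗ (none in [6,7])
  i=5: ✗ (none in [7,8])
  i=6: ✓ (witness j=9)
  i=7: ✓ (witness j=9)
  i=8: ✓ (witness j=10)
Positions where it holds: {0, 1, 2, 3, 6, 7, 8} → 7.

7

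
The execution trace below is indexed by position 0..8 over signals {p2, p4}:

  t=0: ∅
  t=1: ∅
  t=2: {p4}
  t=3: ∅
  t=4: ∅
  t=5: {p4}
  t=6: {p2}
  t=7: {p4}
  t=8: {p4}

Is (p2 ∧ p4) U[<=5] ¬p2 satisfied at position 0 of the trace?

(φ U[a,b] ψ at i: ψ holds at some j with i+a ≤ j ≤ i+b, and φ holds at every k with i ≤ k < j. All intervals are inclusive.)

Need some j in [0,5] with ¬p2, and (p2 ∧ p4) at every k in [0,j-1].
  j=0: ¬p2 holds; no prefix to check → satisfied.

True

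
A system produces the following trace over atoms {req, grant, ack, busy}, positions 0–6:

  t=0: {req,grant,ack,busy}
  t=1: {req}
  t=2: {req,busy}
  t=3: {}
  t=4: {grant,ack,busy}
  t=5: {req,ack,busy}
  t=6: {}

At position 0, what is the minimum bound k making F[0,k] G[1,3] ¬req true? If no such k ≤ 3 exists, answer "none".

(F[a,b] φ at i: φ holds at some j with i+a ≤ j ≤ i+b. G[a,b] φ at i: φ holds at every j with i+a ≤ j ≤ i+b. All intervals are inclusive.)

Scan j = 0,1,… for G[1,3] ¬req:
  j=0: fails
  j=1: fails
  j=2: fails
  j=3: fails
No j in [0,3] satisfies it → none.

none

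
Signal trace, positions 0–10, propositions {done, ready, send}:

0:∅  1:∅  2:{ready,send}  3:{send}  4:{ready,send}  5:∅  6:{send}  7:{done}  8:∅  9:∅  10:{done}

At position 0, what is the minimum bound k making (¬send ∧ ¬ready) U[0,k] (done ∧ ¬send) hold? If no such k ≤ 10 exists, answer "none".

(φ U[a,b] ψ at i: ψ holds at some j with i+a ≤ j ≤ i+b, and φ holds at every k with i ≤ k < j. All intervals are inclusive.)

Need earliest j ≥ 0 with (done ∧ ¬send), and (¬send ∧ ¬ready) at every k in [0,j-1].
  j=0: rhs fails.
  j=1: rhs fails.
  j=2: rhs fails.
  j=3: rhs fails.
  j=4: rhs fails.
  j=5: rhs fails.
  j=6: rhs fails.
  j=7: rhs holds but lhs fails at k=2.
  j=8: rhs fails.
  j=9: rhs fails.
  j=10: rhs holds but lhs fails at k=2.
No witness within the range → none.

none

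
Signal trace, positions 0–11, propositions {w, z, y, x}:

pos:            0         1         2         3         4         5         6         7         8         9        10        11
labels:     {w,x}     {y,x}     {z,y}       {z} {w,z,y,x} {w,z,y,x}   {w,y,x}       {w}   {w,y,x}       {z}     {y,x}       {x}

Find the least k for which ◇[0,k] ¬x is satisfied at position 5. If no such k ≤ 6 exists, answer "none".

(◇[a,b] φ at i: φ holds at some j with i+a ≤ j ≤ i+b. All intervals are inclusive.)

2

Scan j = 5,6,… for ¬x:
  j=5: fails
  j=6: fails
  j=7: holds
First hit at j=7, so smallest k = 7-5 = 2.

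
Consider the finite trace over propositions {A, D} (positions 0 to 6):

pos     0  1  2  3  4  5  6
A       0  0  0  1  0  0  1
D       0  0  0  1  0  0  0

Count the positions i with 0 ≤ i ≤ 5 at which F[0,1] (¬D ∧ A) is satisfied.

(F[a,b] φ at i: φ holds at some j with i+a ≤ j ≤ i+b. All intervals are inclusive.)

1

Evaluate at each i in [0,5]:
  i=0: ✗ (none in [0,1])
  i=1: ✗ (none in [1,2])
  i=2: ✗ (none in [2,3])
  i=3: ✗ (none in [3,4])
  i=4: ✗ (none in [4,5])
  i=5: ✓ (witness j=6)
Positions where it holds: {5} → 1.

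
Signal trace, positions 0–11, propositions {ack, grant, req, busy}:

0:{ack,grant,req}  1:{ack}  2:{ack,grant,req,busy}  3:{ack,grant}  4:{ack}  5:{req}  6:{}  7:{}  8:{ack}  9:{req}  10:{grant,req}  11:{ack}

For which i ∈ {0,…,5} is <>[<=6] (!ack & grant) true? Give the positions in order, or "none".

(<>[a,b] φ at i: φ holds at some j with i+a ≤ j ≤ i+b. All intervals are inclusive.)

4, 5

Evaluate at each i in [0,5]:
  i=0: ✗ (none in [0,6])
  i=1: ✗ (none in [1,7])
  i=2: ✗ (none in [2,8])
  i=3: ✗ (none in [3,9])
  i=4: ✓ (witness j=10)
  i=5: ✓ (witness j=10)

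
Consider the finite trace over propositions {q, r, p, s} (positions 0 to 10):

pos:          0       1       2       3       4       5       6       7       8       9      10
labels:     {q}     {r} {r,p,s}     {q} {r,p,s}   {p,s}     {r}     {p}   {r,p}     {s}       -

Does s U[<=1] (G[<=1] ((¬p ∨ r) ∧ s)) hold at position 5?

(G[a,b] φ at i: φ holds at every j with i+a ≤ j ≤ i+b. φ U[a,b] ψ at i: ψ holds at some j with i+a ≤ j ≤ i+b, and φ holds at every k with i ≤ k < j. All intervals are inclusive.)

False

Need some j in [5,6] with G[<=1] ((¬p ∨ r) ∧ s), and s at every k in [5,j-1].
  j=5: G[<=1] ((¬p ∨ r) ∧ s) — fails at 5.
  j=6: G[<=1] ((¬p ∨ r) ∧ s) — fails at 6.
No j in the window works → until fails.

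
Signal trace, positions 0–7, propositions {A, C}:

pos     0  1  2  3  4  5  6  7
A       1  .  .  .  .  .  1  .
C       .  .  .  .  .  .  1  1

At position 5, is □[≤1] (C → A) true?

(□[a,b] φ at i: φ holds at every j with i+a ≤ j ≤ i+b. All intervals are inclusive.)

Check (C → A) at every j in [5,6]:
  j=5: antecedent false → ✓
  j=6: antecedent true; consequent true → ✓
All positions satisfy it → formula holds.

Holds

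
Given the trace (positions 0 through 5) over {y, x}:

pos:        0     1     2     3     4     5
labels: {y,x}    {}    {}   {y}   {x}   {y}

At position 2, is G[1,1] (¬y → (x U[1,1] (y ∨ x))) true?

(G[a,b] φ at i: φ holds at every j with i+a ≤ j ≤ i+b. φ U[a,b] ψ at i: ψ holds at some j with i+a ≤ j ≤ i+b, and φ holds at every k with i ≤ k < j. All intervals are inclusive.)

Check (¬y → (x U[1,1] (y ∨ x))) at every j in [3,3]:
  j=3: antecedent false → ✓
All positions satisfy it → formula holds.

True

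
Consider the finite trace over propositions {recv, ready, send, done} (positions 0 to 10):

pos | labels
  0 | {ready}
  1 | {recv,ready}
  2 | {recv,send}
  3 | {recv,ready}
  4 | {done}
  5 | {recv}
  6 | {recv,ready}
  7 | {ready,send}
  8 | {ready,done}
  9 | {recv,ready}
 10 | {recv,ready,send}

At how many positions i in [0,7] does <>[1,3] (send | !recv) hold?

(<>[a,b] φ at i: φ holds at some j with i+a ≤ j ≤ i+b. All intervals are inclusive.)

8

Evaluate at each i in [0,7]:
  i=0: ✓ (witness j=2)
  i=1: ✓ (witness j=2)
  i=2: ✓ (witness j=4)
  i=3: ✓ (witness j=4)
  i=4: ✓ (witness j=7)
  i=5: ✓ (witness j=7)
  i=6: ✓ (witness j=7)
  i=7: ✓ (witness j=8)
Positions where it holds: {0, 1, 2, 3, 4, 5, 6, 7} → 8.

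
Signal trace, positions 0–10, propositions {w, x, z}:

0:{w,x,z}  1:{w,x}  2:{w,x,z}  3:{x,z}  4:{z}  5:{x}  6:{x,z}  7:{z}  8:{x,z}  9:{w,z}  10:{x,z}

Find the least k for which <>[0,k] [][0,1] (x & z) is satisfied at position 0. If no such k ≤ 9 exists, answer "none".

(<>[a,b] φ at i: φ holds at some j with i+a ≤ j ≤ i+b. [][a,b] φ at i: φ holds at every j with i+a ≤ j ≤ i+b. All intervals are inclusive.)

2

Scan j = 0,1,… for [][0,1] (x & z):
  j=0: fails
  j=1: fails
  j=2: holds
First hit at j=2, so smallest k = 2-0 = 2.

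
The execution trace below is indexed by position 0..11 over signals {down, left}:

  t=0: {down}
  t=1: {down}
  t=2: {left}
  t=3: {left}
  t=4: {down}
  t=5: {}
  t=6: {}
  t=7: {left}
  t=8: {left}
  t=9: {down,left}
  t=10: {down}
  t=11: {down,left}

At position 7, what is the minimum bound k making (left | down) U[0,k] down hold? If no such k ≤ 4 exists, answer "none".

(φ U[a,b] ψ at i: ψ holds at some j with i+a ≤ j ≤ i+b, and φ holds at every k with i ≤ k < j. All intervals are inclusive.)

Need earliest j ≥ 7 with down, and (left | down) at every k in [7,j-1].
  j=7: rhs fails.
  j=8: rhs fails.
  j=9: rhs holds; lhs holds on [7,8]. k = 2.

2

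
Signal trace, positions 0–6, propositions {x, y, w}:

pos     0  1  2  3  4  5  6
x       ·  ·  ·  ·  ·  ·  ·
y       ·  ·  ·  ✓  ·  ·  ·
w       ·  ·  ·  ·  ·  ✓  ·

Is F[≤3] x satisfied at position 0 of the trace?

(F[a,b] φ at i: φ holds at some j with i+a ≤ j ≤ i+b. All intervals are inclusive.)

Check x at each j in [0,3]:
  j=0: false
  j=1: false
  j=2: false
  j=3: false
No position in the window satisfies it → formula fails.

False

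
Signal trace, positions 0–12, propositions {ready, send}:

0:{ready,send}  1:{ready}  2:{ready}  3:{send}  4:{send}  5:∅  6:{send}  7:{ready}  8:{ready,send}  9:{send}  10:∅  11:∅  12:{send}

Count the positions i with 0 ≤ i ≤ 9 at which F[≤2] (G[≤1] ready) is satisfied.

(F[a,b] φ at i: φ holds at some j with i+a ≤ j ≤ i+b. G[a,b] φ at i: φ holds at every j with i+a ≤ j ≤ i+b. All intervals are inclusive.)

Evaluate at each i in [0,9]:
  i=0: ✓ (witness j=0)
  i=1: ✓ (witness j=1)
  i=2: ✗ (none in [2,4])
  i=3: ✗ (none in [3,5])
  i=4: ✗ (none in [4,6])
  i=5: ✓ (witness j=7)
  i=6: ✓ (witness j=7)
  i=7: ✓ (witness j=7)
  i=8: ✗ (none in [8,10])
  i=9: ✗ (none in [9,11])
Positions where it holds: {0, 1, 5, 6, 7} → 5.

5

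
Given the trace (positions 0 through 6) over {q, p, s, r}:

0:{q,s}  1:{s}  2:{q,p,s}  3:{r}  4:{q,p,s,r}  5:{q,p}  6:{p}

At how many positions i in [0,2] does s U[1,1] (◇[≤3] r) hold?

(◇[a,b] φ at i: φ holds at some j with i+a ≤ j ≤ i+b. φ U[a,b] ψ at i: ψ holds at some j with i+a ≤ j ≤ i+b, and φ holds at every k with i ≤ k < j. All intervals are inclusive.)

3

Evaluate at each i in [0,2]:
  i=0: ✓ (rhs at j=1; lhs holds on [0,0])
  i=1: ✓ (rhs at j=2; lhs holds on [1,1])
  i=2: ✓ (rhs at j=3; lhs holds on [2,2])
Positions where it holds: {0, 1, 2} → 3.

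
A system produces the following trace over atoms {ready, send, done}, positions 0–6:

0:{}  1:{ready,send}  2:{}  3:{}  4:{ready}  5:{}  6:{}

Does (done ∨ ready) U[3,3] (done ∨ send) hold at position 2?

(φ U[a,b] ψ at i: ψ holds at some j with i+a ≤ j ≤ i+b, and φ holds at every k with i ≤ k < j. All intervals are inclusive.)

False

Need some j in [5,5] with (done ∨ send), and (done ∨ ready) at every k in [2,j-1].
  j=5: (done ∨ send) false.
No j in the window works → until fails.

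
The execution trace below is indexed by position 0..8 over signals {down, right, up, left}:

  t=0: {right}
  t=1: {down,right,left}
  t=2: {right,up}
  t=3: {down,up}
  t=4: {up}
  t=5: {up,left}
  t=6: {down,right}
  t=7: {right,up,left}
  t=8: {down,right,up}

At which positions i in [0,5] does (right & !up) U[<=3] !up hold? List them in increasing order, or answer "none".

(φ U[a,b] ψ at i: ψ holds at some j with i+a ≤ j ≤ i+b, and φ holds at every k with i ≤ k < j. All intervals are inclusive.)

Evaluate at each i in [0,5]:
  i=0: ✓ (rhs at j=0)
  i=1: ✓ (rhs at j=1)
  i=2: ✗ (no rhs in [2,5])
  i=3: ✗ (lhs fails at k=3 before rhs at j=6)
  i=4: ✗ (lhs fails at k=4 before rhs at j=6)
  i=5: ✗ (lhs fails at k=5 before rhs at j=6)

0, 1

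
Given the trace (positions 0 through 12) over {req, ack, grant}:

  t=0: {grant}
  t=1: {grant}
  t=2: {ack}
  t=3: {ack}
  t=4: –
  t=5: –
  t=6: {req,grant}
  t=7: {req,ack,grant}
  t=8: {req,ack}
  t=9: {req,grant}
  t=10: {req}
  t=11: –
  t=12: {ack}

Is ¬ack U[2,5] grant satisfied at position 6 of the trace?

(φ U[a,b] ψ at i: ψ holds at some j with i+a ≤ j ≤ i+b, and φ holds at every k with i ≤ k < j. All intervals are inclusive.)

False

Need some j in [8,11] with grant, and ¬ack at every k in [6,j-1].
  j=8: grant false.
  j=9: grant holds, but ¬ack fails at k=7 → not this j.
  j=10: grant false.
  j=11: grant false.
No j in the window works → until fails.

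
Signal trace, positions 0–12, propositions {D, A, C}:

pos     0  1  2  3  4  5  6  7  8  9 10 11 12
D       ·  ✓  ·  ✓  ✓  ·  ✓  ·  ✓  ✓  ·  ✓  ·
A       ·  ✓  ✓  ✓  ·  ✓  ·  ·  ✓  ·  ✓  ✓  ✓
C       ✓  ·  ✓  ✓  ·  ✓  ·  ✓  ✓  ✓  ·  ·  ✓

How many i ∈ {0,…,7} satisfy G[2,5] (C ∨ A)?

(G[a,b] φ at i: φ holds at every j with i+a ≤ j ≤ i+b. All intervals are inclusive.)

3

Evaluate at each i in [0,7]:
  i=0: ✗ (fails at j=4)
  i=1: ✗ (fails at j=4)
  i=2: ✗ (fails at j=4)
  i=3: ✗ (fails at j=6)
  i=4: ✗ (fails at j=6)
  i=5: ✓ (all of [7,10])
  i=6: ✓ (all of [8,11])
  i=7: ✓ (all of [9,12])
Positions where it holds: {5, 6, 7} → 3.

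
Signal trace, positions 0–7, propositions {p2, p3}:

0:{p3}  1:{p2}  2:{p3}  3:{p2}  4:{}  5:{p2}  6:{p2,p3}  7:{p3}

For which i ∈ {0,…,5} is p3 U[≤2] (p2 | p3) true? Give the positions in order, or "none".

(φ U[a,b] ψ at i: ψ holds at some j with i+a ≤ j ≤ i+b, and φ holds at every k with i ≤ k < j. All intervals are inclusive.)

Evaluate at each i in [0,5]:
  i=0: ✓ (rhs at j=0)
  i=1: ✓ (rhs at j=1)
  i=2: ✓ (rhs at j=2)
  i=3: ✓ (rhs at j=3)
  i=4: ✗ (lhs fails at k=4 before rhs at j=5)
  i=5: ✓ (rhs at j=5)

0, 1, 2, 3, 5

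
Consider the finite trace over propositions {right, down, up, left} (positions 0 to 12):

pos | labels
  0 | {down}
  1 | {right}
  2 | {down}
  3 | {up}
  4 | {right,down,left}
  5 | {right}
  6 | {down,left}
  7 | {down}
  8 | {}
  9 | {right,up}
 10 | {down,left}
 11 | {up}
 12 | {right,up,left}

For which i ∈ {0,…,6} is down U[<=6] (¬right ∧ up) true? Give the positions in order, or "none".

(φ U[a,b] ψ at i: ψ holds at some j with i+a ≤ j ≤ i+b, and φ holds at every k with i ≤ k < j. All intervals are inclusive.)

Evaluate at each i in [0,6]:
  i=0: ✗ (lhs fails at k=1 before rhs at j=3)
  i=1: ✗ (lhs fails at k=1 before rhs at j=3)
  i=2: ✓ (rhs at j=3; lhs holds on [2,2])
  i=3: ✓ (rhs at j=3)
  i=4: ✗ (no rhs in [4,10])
  i=5: ✗ (lhs fails at k=5 before rhs at j=11)
  i=6: ✗ (lhs fails at k=8 before rhs at j=11)

2, 3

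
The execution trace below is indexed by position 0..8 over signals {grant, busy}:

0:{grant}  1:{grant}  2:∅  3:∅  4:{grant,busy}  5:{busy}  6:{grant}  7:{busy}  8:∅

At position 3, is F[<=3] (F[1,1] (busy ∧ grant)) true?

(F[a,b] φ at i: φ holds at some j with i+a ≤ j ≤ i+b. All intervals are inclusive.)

Check F[1,1] (busy ∧ grant) at each j in [3,6]:
  j=3: holds (witness at 4)
  j=4: fails (none in [5,5])
  j=5: fails (none in [6,6])
  j=6: fails (none in [7,7])
Found at j=3 → formula holds.

Yes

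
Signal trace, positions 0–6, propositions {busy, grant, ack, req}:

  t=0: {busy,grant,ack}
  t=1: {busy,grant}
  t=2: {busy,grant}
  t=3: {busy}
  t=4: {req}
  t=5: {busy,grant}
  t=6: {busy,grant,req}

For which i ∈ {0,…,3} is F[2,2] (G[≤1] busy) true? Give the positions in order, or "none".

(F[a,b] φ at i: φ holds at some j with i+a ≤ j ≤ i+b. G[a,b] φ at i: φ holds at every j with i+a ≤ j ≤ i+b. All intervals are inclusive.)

Evaluate at each i in [0,3]:
  i=0: ✓ (witness j=2)
  i=1: ✗ (none in [3,3])
  i=2: ✗ (none in [4,4])
  i=3: ✓ (witness j=5)

0, 3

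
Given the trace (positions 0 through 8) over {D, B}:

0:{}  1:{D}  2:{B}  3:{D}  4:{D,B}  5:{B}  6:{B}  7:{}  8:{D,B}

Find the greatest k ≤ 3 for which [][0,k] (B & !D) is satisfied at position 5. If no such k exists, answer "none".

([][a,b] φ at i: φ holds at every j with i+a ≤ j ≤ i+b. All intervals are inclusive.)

(B & !D) must hold from j=5 onward; find where it first fails.
  j=5: holds
  j=6: holds
  j=7: fails
Holds on [5,6], so largest k = 1.

1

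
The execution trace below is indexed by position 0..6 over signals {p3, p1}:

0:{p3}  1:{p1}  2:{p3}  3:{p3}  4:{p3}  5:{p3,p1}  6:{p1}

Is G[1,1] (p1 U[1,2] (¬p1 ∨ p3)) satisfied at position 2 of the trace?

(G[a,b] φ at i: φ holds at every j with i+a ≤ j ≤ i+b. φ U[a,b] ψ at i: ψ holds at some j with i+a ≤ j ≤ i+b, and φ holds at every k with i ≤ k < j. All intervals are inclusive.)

Check (p1 U[1,2] (¬p1 ∨ p3)) at every j in [3,3]:
  j=3: fails
Fails at j=3 → formula fails.

False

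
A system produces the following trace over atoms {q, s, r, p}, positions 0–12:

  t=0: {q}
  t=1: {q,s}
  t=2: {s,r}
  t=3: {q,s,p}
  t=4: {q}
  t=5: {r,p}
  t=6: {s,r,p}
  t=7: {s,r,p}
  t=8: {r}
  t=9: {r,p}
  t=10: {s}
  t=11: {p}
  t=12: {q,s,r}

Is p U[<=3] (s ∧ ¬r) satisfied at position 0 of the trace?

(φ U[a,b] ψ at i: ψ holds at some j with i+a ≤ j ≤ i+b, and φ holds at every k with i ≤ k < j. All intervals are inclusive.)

Does not hold

Need some j in [0,3] with (s ∧ ¬r), and p at every k in [0,j-1].
  j=0: (s ∧ ¬r) false.
  j=1: (s ∧ ¬r) holds, but p fails at k=0 → not this j.
  j=2: (s ∧ ¬r) false.
  j=3: (s ∧ ¬r) holds, but p fails at k=0 → not this j.
No j in the window works → until fails.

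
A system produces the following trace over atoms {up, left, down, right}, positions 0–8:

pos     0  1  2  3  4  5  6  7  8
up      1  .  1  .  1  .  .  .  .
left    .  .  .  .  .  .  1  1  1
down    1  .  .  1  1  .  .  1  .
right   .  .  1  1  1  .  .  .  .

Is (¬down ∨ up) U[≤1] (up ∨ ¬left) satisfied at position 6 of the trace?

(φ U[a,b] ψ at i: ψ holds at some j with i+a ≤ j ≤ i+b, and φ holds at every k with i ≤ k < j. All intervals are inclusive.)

Need some j in [6,7] with (up ∨ ¬left), and (¬down ∨ up) at every k in [6,j-1].
  j=6: (up ∨ ¬left) false.
  j=7: (up ∨ ¬left) false.
No j in the window works → until fails.

Does not hold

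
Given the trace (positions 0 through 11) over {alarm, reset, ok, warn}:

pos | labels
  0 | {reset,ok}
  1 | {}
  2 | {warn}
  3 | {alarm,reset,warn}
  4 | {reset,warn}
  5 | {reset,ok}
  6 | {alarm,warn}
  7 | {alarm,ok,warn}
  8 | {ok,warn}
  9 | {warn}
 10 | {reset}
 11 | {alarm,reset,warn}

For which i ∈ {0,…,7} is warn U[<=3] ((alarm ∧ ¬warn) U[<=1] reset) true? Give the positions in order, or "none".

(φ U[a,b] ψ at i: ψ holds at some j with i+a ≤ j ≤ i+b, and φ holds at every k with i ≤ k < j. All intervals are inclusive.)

Evaluate at each i in [0,7]:
  i=0: ✓ (rhs at j=0)
  i=1: ✗ (lhs fails at k=1 before rhs at j=3)
  i=2: ✓ (rhs at j=3; lhs holds on [2,2])
  i=3: ✓ (rhs at j=3)
  i=4: ✓ (rhs at j=4)
  i=5: ✓ (rhs at j=5)
  i=6: ✗ (no rhs in [6,9])
  i=7: ✓ (rhs at j=10; lhs holds on [7,9])

0, 2, 3, 4, 5, 7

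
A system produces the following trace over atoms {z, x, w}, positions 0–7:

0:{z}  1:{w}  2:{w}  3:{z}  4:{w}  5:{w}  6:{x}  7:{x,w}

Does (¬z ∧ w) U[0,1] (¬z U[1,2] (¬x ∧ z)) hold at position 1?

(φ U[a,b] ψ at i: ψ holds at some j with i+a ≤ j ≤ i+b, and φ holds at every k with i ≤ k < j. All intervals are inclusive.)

True

Need some j in [1,2] with (¬z U[1,2] (¬x ∧ z)), and (¬z ∧ w) at every k in [1,j-1].
  j=1: (¬z U[1,2] (¬x ∧ z)) holds; no prefix to check → satisfied.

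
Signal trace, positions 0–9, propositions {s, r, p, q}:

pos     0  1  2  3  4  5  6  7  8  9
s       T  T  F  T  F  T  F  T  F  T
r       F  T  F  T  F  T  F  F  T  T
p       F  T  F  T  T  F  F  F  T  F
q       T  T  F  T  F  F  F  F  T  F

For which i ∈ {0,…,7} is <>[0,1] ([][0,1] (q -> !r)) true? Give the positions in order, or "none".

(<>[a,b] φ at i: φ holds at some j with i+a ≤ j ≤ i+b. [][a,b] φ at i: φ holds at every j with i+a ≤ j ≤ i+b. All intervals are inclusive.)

Evaluate at each i in [0,7]:
  i=0: ✗ (none in [0,1])
  i=1: ✗ (none in [1,2])
  i=2: ✗ (none in [2,3])
  i=3: ✓ (witness j=4)
  i=4: ✓ (witness j=4)
  i=5: ✓ (witness j=5)
  i=6: ✓ (witness j=6)
  i=7: ✗ (none in [7,8])

3, 4, 5, 6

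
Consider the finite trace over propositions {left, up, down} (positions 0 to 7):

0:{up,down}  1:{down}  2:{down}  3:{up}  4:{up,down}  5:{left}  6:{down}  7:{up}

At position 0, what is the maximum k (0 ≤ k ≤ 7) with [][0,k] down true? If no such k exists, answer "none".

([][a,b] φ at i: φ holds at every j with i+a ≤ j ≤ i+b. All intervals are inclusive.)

2

down must hold from j=0 onward; find where it first fails.
  j=0: holds
  j=1: holds
  j=2: holds
  j=3: fails
Holds on [0,2], so largest k = 2.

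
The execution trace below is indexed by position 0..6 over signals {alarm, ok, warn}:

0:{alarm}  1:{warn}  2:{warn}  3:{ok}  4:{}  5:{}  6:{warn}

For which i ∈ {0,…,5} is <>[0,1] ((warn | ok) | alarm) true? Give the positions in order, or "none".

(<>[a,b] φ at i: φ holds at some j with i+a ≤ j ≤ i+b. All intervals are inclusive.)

Evaluate at each i in [0,5]:
  i=0: ✓ (witness j=0)
  i=1: ✓ (witness j=1)
  i=2: ✓ (witness j=2)
  i=3: ✓ (witness j=3)
  i=4: ✗ (none in [4,5])
  i=5: ✓ (witness j=6)

0, 1, 2, 3, 5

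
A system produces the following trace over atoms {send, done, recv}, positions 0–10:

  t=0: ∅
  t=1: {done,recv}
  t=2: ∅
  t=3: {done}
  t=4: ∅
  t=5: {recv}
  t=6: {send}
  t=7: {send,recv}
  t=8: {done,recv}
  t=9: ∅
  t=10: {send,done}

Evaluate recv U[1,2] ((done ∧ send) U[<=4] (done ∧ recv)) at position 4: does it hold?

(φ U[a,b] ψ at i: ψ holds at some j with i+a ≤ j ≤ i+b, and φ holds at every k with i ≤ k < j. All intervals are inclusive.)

Need some j in [5,6] with ((done ∧ send) U[<=4] (done ∧ recv)), and recv at every k in [4,j-1].
  j=5: ((done ∧ send) U[<=4] (done ∧ recv)) — fails.
  j=6: ((done ∧ send) U[<=4] (done ∧ recv)) — fails.
No j in the window works → until fails.

False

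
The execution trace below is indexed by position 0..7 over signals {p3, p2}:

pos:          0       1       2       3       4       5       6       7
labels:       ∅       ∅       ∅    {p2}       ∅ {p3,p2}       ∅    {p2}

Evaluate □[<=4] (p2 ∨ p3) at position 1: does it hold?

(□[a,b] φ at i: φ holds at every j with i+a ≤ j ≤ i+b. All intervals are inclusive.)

Does not hold

Check (p2 ∨ p3) at every j in [1,5]:
  j=1: false
  j=2: false
  j=3: true
  j=4: false
  j=5: true
Fails at j=1 → formula fails.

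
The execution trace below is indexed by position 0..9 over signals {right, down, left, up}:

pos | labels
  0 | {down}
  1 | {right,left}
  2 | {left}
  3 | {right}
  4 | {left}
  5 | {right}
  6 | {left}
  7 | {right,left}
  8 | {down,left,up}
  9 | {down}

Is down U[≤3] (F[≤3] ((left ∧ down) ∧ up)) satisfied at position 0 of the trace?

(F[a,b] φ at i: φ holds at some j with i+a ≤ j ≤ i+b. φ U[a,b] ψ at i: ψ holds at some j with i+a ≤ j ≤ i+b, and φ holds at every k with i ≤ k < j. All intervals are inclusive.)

False

Need some j in [0,3] with F[≤3] ((left ∧ down) ∧ up), and down at every k in [0,j-1].
  j=0: F[≤3] ((left ∧ down) ∧ up) — fails (none in [0,3]).
  j=1: F[≤3] ((left ∧ down) ∧ up) — fails (none in [1,4]).
  j=2: F[≤3] ((left ∧ down) ∧ up) — fails (none in [2,5]).
  j=3: F[≤3] ((left ∧ down) ∧ up) — fails (none in [3,6]).
No j in the window works → until fails.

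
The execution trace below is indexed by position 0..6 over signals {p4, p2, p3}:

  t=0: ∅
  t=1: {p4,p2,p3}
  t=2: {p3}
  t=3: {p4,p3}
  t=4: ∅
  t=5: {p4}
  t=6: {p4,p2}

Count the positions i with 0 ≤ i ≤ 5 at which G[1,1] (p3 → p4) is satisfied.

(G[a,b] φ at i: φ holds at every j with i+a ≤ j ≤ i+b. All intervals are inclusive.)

5

Evaluate at each i in [0,5]:
  i=0: ✓ (all of [1,1])
  i=1: ✗ (fails at j=2)
  i=2: ✓ (all of [3,3])
  i=3: ✓ (all of [4,4])
  i=4: ✓ (all of [5,5])
  i=5: ✓ (all of [6,6])
Positions where it holds: {0, 2, 3, 4, 5} → 5.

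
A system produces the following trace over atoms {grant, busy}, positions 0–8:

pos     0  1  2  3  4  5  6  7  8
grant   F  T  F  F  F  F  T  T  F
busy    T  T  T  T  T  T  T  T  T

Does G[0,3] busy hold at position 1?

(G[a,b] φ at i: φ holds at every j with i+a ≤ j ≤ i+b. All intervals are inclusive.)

Check busy at every j in [1,4]:
  j=1: true
  j=2: true
  j=3: true
  j=4: true
All positions satisfy it → formula holds.

Holds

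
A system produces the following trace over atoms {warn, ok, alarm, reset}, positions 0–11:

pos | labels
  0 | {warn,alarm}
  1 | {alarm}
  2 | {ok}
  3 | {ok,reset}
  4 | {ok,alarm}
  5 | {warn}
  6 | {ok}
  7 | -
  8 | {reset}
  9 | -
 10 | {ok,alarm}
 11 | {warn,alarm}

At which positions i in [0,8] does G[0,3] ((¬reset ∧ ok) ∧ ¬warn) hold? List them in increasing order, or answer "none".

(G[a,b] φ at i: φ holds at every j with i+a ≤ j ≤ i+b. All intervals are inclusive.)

none

Evaluate at each i in [0,8]:
  i=0: ✗ (fails at j=0)
  i=1: ✗ (fails at j=1)
  i=2: ✗ (fails at j=3)
  i=3: ✗ (fails at j=3)
  i=4: ✗ (fails at j=5)
  i=5: ✗ (fails at j=5)
  i=6: ✗ (fails at j=7)
  i=7: ✗ (fails at j=7)
  i=8: ✗ (fails at j=8)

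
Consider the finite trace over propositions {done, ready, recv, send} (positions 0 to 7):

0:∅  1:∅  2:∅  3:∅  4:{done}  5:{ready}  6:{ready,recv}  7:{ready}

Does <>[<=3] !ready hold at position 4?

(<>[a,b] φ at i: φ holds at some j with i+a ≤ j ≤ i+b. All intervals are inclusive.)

Holds

Check !ready at each j in [4,7]:
  j=4: true
  j=5: false
  j=6: false
  j=7: false
Found at j=4 → formula holds.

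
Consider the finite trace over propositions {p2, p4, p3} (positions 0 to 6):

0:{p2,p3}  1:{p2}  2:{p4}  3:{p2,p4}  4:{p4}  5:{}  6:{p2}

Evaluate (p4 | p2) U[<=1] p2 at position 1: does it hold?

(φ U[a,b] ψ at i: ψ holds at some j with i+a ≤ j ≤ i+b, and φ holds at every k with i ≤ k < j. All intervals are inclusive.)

Holds

Need some j in [1,2] with p2, and (p4 | p2) at every k in [1,j-1].
  j=1: p2 holds; no prefix to check → satisfied.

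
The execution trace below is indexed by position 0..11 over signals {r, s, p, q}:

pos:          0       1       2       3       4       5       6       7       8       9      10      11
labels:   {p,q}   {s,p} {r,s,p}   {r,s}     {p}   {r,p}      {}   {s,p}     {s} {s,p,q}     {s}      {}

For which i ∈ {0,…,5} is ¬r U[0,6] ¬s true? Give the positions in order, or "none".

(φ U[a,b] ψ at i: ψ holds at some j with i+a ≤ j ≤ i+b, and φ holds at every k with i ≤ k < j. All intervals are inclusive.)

Evaluate at each i in [0,5]:
  i=0: ✓ (rhs at j=0)
  i=1: ✗ (lhs fails at k=2 before rhs at j=4)
  i=2: ✗ (lhs fails at k=2 before rhs at j=4)
  i=3: ✗ (lhs fails at k=3 before rhs at j=4)
  i=4: ✓ (rhs at j=4)
  i=5: ✓ (rhs at j=5)

0, 4, 5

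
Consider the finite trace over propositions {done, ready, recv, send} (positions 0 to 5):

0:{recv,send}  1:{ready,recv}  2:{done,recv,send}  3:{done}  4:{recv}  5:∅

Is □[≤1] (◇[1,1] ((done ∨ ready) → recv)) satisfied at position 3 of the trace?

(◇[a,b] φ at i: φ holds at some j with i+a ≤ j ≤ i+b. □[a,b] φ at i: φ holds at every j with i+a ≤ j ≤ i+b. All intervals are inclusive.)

Check ◇[1,1] ((done ∨ ready) → recv) at every j in [3,4]:
  j=3: holds (witness at 4)
  j=4: holds (witness at 5)
All positions satisfy it → formula holds.

Holds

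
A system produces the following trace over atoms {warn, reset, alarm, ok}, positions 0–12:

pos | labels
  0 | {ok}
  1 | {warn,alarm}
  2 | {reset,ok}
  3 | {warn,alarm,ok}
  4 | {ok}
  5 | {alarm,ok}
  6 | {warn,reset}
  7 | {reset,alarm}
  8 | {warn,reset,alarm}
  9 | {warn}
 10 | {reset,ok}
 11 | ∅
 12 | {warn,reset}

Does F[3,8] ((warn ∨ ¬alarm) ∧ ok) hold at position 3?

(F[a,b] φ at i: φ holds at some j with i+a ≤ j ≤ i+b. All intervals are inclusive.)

True

Check ((warn ∨ ¬alarm) ∧ ok) at each j in [6,11]:
  j=6: false
  j=7: false
  j=8: false
  j=9: false
  j=10: true
  j=11: false
Found at j=10 → formula holds.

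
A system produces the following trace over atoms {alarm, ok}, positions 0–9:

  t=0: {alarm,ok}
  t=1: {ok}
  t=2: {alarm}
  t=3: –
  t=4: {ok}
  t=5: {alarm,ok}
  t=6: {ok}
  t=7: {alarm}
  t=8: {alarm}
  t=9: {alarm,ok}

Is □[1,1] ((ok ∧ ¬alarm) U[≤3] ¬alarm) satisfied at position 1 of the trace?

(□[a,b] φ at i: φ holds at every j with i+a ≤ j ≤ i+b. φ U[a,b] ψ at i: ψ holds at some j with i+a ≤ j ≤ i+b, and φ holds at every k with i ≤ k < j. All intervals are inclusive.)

Check ((ok ∧ ¬alarm) U[≤3] ¬alarm) at every j in [2,2]:
  j=2: fails
Fails at j=2 → formula fails.

False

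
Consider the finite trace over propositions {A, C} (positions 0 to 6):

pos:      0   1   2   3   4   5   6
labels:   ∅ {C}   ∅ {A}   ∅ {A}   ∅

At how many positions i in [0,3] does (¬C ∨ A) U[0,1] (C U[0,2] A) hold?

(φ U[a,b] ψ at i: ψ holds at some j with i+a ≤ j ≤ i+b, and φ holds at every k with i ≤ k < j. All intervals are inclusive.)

2

Evaluate at each i in [0,3]:
  i=0: ✗ (no rhs in [0,1])
  i=1: ✗ (no rhs in [1,2])
  i=2: ✓ (rhs at j=3; lhs holds on [2,2])
  i=3: ✓ (rhs at j=3)
Positions where it holds: {2, 3} → 2.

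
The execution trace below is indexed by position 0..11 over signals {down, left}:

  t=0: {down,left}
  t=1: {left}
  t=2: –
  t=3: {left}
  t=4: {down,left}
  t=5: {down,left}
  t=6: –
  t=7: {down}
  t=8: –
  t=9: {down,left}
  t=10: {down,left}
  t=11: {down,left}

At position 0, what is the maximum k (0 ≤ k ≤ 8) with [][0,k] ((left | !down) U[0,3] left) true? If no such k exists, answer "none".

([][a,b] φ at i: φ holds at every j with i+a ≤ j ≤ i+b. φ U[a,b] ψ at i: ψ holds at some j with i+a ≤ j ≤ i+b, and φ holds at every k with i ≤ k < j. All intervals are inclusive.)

((left | !down) U[0,3] left) must hold from j=0 onward; find where it first fails.
  j=0: holds
  j=1: holds
  j=2: holds
  j=3: holds
  j=4: holds
  j=5: holds
  j=6: fails
Holds on [0,5], so largest k = 5.

5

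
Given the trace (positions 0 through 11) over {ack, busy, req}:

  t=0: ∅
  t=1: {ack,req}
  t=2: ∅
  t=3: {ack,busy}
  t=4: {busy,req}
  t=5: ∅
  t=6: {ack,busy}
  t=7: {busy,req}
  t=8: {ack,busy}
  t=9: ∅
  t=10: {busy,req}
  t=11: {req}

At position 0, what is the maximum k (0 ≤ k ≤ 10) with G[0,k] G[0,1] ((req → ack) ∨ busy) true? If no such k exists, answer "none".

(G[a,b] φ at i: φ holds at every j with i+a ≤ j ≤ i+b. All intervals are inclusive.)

9

G[0,1] ((req → ack) ∨ busy) must hold from j=0 onward; find where it first fails.
  j=0: holds
  j=1: holds
  j=2: holds
  j=3: holds
  j=4: holds
  j=5: holds
  j=6: holds
  j=7: holds
  j=8: holds
  j=9: holds
  j=10: fails
Holds on [0,9], so largest k = 9.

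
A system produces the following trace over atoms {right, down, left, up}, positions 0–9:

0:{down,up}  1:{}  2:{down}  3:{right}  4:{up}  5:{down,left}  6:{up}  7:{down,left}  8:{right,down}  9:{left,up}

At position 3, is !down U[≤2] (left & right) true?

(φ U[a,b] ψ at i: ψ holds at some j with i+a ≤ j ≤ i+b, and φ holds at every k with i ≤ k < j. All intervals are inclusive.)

False

Need some j in [3,5] with (left & right), and !down at every k in [3,j-1].
  j=3: (left & right) false.
  j=4: (left & right) false.
  j=5: (left & right) false.
No j in the window works → until fails.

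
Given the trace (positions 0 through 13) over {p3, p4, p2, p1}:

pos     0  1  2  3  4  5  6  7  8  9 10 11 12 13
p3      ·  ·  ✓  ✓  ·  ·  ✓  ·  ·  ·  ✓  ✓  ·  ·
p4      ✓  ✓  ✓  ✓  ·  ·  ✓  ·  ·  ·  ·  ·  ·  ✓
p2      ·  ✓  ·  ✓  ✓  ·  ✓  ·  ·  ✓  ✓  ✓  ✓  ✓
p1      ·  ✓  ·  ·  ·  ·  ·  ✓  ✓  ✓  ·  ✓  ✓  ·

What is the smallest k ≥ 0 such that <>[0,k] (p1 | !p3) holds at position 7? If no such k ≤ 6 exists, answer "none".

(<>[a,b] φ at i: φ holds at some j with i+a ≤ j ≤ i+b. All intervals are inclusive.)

0

Scan j = 7,8,… for (p1 | !p3):
  j=7: holds
First hit at j=7, so smallest k = 7-7 = 0.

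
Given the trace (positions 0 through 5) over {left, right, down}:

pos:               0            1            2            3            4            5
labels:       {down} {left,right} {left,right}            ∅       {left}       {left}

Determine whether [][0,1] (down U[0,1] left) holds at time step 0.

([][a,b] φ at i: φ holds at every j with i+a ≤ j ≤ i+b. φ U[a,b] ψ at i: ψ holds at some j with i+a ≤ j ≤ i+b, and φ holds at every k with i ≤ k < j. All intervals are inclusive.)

Yes

Check (down U[0,1] left) at every j in [0,1]:
  j=0: holds
  j=1: holds
All positions satisfy it → formula holds.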